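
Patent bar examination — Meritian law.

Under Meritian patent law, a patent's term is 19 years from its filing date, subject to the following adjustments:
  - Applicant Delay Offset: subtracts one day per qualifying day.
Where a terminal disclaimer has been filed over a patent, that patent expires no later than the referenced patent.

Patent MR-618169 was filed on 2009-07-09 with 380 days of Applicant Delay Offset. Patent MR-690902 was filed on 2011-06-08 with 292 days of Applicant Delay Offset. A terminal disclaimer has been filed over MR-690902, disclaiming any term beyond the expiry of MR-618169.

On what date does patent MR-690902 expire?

June 25, 2027

Natural term of MR-690902:
  Base: filing + 19 years → 8 June 2030.
  Applicant Delay Offset: −292 days → 20 August 2029.
Expiry of referenced patent MR-618169:
  Base: filing + 19 years → 9 July 2028.
  Applicant Delay Offset: −380 days → 25 June 2027.
Terminal disclaimer: MR-690902 expires on the earlier of 20 August 2029 and 25 June 2027.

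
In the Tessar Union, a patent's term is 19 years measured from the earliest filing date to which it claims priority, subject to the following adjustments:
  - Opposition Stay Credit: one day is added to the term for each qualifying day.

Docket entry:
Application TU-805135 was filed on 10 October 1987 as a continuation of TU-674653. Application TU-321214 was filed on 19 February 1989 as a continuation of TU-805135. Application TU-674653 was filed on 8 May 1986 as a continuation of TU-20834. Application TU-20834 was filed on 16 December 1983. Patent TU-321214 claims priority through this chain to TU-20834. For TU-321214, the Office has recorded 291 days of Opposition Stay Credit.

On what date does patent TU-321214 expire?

October 3, 2003

Earliest priority filing: 16 December 1983.
Base term: 16 December 1983 + 19 years → 16 December 2002.
Opposition Stay Credit: +291 days → 3 October 2003.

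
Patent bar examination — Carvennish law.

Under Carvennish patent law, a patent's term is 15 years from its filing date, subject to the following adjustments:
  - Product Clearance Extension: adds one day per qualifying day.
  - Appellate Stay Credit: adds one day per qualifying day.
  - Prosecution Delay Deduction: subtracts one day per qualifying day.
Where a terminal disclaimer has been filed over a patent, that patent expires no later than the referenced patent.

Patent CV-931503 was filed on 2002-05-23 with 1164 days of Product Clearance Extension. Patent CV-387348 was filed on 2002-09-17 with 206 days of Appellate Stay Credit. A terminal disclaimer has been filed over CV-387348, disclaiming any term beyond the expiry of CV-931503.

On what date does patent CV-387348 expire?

2018-04-11

Natural term of CV-387348:
  Base: filing + 15 years → 17 September 2017.
  Appellate Stay Credit: +206 days → 11 April 2018.
Expiry of referenced patent CV-931503:
  Base: filing + 15 years → 23 May 2017.
  Product Clearance Extension: +1164 days → 30 July 2020.
Terminal disclaimer: CV-387348 expires on the earlier of 11 April 2018 and 30 July 2020.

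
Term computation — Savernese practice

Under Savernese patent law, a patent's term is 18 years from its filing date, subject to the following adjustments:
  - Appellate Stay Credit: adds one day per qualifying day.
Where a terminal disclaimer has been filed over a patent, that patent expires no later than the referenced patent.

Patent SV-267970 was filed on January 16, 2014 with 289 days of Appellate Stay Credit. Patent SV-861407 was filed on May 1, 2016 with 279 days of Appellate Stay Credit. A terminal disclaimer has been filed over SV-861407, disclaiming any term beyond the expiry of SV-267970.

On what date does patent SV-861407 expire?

Natural term of SV-861407:
  Base: filing + 18 years → 1 May 2034.
  Appellate Stay Credit: +279 days → 4 February 2035.
Expiry of referenced patent SV-267970:
  Base: filing + 18 years → 16 January 2032.
  Appellate Stay Credit: +289 days → 31 October 2032.
Terminal disclaimer: SV-861407 expires on the earlier of 4 February 2035 and 31 October 2032.

2032-10-31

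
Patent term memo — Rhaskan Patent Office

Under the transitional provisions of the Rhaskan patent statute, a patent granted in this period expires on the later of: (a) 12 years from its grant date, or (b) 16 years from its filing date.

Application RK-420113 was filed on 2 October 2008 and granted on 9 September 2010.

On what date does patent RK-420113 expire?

October 2, 2024

(a) grant + 12 years → 9 September 2022.
(b) filing + 16 years → 2 October 2024.
Later of the two: 2 October 2024.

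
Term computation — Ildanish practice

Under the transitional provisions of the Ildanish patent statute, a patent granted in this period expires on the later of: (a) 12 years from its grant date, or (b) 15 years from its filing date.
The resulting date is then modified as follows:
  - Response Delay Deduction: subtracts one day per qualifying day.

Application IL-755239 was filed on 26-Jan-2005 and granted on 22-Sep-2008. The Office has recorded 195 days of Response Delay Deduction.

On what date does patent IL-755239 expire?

2020-03-11

(a) grant + 12 years → 22 September 2020.
(b) filing + 15 years → 26 January 2020.
Later of the two: 22 September 2020.
Response Delay Deduction: −195 days → 11 March 2020.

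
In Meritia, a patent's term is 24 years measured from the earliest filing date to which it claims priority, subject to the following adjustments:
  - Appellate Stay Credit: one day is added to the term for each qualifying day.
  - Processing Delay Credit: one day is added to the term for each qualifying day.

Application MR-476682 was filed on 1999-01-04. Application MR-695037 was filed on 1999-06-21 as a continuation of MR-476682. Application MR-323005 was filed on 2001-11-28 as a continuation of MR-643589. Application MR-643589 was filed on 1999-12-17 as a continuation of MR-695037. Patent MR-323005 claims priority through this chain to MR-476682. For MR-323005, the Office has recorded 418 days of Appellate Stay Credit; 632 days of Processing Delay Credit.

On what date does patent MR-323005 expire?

Earliest priority filing: 4 January 1999.
Base term: 4 January 1999 + 24 years → 4 January 2023.
Appellate Stay Credit: +418 days → 26 February 2024.
Processing Delay Credit: +632 days → 19 November 2025.

November 19, 2025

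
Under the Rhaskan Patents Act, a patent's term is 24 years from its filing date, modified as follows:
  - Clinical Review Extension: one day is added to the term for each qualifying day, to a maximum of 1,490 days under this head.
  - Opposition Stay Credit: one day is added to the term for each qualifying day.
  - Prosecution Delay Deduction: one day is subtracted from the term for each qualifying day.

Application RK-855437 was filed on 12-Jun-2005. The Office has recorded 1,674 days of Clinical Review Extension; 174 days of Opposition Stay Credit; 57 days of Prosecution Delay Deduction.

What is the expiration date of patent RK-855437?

November 5, 2033

Base term: filing date + 24 years → 12 June 2029.
Clinical Review Extension: 1674 days claimed exceeds the 1490-day cap, so +1490 days → 11 July 2033.
Opposition Stay Credit: +174 days → 1 January 2034.
Prosecution Delay Deduction: −57 days → 5 November 2033.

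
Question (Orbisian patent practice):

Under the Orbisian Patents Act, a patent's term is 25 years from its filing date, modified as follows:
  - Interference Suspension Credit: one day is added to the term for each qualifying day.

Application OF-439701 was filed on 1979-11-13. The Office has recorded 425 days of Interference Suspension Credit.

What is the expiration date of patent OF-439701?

Base term: filing date + 25 years → 13 November 2004.
Interference Suspension Credit: +425 days → 12 January 2006.

January 12, 2006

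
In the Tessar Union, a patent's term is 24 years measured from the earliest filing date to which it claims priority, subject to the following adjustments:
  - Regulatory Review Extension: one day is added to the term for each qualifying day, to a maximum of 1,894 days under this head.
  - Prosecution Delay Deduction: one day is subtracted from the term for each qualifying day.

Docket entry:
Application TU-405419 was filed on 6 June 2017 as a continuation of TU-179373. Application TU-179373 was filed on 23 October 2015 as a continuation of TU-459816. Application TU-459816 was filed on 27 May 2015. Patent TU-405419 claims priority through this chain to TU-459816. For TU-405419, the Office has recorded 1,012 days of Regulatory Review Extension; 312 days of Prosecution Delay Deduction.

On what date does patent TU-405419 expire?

Earliest priority filing: 27 May 2015.
Base term: 27 May 2015 + 24 years → 27 May 2039.
Regulatory Review Extension: 1012 days (within the 1894-day cap) → +1012 days → 4 March 2042.
Prosecution Delay Deduction: −312 days → 26 April 2041.

April 26, 2041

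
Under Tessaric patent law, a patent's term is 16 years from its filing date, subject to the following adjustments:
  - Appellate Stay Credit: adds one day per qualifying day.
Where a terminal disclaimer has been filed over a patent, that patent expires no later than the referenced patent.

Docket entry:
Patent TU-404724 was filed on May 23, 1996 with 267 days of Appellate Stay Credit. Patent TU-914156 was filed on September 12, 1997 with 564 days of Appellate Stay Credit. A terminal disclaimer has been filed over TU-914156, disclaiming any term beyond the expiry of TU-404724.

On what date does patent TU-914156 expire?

Natural term of TU-914156:
  Base: filing + 16 years → 12 September 2013.
  Appellate Stay Credit: +564 days → 30 March 2015.
Expiry of referenced patent TU-404724:
  Base: filing + 16 years → 23 May 2012.
  Appellate Stay Credit: +267 days → 14 February 2013.
Terminal disclaimer: TU-914156 expires on the earlier of 30 March 2015 and 14 February 2013.

2013-02-14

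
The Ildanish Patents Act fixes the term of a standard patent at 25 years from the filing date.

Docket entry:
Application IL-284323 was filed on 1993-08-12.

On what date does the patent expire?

Filing date + 25 years → 12 August 2018.

2018-08-12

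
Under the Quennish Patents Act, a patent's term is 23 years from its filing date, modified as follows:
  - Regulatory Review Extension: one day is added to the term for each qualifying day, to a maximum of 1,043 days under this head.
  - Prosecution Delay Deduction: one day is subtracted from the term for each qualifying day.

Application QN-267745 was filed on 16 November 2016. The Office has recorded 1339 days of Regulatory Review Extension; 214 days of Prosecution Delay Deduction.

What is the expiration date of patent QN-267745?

2042-02-22

Base term: filing date + 23 years → 16 November 2039.
Regulatory Review Extension: 1339 days claimed exceeds the 1043-day cap, so +1043 days → 24 September 2042.
Prosecution Delay Deduction: −214 days → 22 February 2042.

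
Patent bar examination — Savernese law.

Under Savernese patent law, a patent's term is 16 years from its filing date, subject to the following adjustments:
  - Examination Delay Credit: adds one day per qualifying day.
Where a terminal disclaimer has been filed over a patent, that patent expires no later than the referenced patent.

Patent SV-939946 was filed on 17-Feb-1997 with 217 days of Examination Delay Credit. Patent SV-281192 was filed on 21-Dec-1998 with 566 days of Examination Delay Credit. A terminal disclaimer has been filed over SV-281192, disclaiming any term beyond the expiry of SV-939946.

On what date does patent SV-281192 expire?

Natural term of SV-281192:
  Base: filing + 16 years → 21 December 2014.
  Examination Delay Credit: +566 days → 9 July 2016.
Expiry of referenced patent SV-939946:
  Base: filing + 16 years → 17 February 2013.
  Examination Delay Credit: +217 days → 22 September 2013.
Terminal disclaimer: SV-281192 expires on the earlier of 9 July 2016 and 22 September 2013.

2013-09-22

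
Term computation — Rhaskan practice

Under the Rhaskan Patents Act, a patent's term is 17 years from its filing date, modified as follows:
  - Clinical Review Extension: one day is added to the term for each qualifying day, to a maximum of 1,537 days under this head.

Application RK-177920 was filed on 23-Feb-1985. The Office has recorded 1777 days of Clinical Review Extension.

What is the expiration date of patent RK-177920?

Base term: filing date + 17 years → 23 February 2002.
Clinical Review Extension: 1777 days claimed exceeds the 1537-day cap, so +1537 days → 10 May 2006.

May 10, 2006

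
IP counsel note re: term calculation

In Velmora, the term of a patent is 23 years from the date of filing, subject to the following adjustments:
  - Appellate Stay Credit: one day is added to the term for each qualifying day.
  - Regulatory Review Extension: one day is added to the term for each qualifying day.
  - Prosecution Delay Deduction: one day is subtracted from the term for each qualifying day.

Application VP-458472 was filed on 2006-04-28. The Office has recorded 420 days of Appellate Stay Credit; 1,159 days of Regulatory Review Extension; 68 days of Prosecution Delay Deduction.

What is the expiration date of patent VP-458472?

June 17, 2033

Base term: filing date + 23 years → 28 April 2029.
Appellate Stay Credit: +420 days → 22 June 2030.
Regulatory Review Extension: +1159 days → 24 August 2033.
Prosecution Delay Deduction: −68 days → 17 June 2033.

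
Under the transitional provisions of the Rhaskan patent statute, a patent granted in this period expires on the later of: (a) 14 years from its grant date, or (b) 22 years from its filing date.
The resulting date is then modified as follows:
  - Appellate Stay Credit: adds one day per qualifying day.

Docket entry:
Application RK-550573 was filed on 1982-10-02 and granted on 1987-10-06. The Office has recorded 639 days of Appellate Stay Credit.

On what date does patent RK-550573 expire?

(a) grant + 14 years → 6 October 2001.
(b) filing + 22 years → 2 October 2004.
Later of the two: 2 October 2004.
Appellate Stay Credit: +639 days → 3 July 2006.

2006-07-03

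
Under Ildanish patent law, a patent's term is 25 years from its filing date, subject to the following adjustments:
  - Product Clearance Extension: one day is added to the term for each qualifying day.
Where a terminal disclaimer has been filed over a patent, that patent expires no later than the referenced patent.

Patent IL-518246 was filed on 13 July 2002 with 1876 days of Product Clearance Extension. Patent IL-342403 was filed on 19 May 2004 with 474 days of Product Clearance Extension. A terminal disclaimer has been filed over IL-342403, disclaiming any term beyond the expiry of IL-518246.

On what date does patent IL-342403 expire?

2030-09-05

Natural term of IL-342403:
  Base: filing + 25 years → 19 May 2029.
  Product Clearance Extension: +474 days → 5 September 2030.
Expiry of referenced patent IL-518246:
  Base: filing + 25 years → 13 July 2027.
  Product Clearance Extension: +1876 days → 31 August 2032.
Terminal disclaimer: IL-342403 expires on the earlier of 5 September 2030 and 31 August 2032.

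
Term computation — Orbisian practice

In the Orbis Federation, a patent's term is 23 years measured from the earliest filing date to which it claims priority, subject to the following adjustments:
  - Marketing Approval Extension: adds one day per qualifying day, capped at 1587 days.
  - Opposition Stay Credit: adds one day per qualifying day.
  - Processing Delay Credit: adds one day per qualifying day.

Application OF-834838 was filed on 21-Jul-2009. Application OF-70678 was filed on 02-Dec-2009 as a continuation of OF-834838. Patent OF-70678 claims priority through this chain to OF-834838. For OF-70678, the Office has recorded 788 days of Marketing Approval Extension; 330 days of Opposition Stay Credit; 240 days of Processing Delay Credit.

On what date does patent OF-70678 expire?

Earliest priority filing: 21 July 2009.
Base term: 21 July 2009 + 23 years → 21 July 2032.
Marketing Approval Extension: 788 days (within the 1587-day cap) → +788 days → 17 September 2034.
Opposition Stay Credit: +330 days → 13 August 2035.
Processing Delay Credit: +240 days → 9 April 2036.

2036-04-09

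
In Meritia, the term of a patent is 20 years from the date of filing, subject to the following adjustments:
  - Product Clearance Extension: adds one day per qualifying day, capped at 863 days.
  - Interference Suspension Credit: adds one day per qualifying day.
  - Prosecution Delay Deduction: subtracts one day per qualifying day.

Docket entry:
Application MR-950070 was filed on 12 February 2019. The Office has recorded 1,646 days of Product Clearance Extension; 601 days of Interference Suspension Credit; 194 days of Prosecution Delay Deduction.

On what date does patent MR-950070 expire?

Base term: filing date + 20 years → 12 February 2039.
Product Clearance Extension: 1646 days claimed exceeds the 863-day cap, so +863 days → 24 June 2041.
Interference Suspension Credit: +601 days → 15 February 2043.
Prosecution Delay Deduction: −194 days → 5 August 2042.

2042-08-05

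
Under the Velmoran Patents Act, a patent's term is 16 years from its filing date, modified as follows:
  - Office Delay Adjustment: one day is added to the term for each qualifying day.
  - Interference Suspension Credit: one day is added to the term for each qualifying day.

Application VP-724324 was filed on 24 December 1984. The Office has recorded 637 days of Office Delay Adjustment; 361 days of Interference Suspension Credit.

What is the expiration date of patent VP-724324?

2003-09-18

Base term: filing date + 16 years → 24 December 2000.
Office Delay Adjustment: +637 days → 22 September 2002.
Interference Suspension Credit: +361 days → 18 September 2003.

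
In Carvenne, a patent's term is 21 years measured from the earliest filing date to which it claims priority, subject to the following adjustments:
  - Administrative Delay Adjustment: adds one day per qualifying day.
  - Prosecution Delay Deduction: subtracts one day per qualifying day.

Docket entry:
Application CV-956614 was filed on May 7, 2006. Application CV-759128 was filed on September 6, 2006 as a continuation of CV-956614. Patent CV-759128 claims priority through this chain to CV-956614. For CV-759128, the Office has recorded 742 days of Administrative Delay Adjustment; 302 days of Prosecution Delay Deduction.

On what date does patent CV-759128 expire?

Earliest priority filing: 7 May 2006.
Base term: 7 May 2006 + 21 years → 7 May 2027.
Administrative Delay Adjustment: +742 days → 18 May 2029.
Prosecution Delay Deduction: −302 days → 20 July 2028.

2028-07-20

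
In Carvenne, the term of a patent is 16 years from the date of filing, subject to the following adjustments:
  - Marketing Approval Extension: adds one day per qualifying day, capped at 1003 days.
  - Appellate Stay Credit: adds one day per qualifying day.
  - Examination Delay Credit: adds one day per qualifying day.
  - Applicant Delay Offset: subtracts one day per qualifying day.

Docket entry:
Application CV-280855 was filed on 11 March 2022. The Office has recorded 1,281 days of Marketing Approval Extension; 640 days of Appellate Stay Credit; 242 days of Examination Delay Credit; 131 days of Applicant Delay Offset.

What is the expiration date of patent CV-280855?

Base term: filing date + 16 years → 11 March 2038.
Marketing Approval Extension: 1281 days claimed exceeds the 1003-day cap, so +1003 days → 8 December 2040.
Appellate Stay Credit: +640 days → 9 September 2042.
Examination Delay Credit: +242 days → 9 May 2043.
Applicant Delay Offset: −131 days → 29 December 2042.

2042-12-29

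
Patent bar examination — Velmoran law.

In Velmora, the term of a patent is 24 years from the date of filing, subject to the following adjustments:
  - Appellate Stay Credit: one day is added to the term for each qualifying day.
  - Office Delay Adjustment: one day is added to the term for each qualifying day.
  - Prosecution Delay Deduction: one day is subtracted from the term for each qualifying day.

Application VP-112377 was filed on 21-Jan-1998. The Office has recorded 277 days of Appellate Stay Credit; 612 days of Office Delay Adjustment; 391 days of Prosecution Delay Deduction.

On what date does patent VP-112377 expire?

June 3, 2023

Base term: filing date + 24 years → 21 January 2022.
Appellate Stay Credit: +277 days → 25 October 2022.
Office Delay Adjustment: +612 days → 28 June 2024.
Prosecution Delay Deduction: −391 days → 3 June 2023.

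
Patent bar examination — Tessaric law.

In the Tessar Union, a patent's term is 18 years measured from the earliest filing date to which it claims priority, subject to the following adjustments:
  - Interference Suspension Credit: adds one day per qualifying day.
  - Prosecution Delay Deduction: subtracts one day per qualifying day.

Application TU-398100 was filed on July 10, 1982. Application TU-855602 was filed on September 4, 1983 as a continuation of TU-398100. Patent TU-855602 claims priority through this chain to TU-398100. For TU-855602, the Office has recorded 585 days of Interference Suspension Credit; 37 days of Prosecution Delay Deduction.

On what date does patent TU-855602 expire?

January 9, 2002

Earliest priority filing: 10 July 1982.
Base term: 10 July 1982 + 18 years → 10 July 2000.
Interference Suspension Credit: +585 days → 15 February 2002.
Prosecution Delay Deduction: −37 days → 9 January 2002.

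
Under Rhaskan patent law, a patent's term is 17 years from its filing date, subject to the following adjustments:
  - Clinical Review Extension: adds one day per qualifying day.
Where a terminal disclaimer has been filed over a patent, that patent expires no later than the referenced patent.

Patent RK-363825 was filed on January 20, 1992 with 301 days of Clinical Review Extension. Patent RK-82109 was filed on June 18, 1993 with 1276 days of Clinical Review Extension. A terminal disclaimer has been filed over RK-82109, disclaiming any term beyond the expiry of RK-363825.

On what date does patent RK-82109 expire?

Natural term of RK-82109:
  Base: filing + 17 years → 18 June 2010.
  Clinical Review Extension: +1276 days → 15 December 2013.
Expiry of referenced patent RK-363825:
  Base: filing + 17 years → 20 January 2009.
  Clinical Review Extension: +301 days → 17 November 2009.
Terminal disclaimer: RK-82109 expires on the earlier of 15 December 2013 and 17 November 2009.

November 17, 2009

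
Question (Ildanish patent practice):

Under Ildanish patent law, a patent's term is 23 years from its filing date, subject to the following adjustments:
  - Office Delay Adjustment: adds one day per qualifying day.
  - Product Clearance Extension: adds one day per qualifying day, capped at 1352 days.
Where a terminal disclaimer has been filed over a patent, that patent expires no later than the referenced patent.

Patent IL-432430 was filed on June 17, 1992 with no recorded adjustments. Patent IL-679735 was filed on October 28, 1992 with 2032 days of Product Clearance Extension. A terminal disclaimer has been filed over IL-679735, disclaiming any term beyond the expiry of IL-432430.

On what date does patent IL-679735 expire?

Natural term of IL-679735:
  Base: filing + 23 years → 28 October 2015.
  Product Clearance Extension: 2032 days claimed exceeds the 1352-day cap, so +1352 days → 11 July 2019.
Expiry of referenced patent IL-432430:
  Base: filing + 23 years → 17 June 2015.
Terminal disclaimer: IL-679735 expires on the earlier of 11 July 2019 and 17 June 2015.

June 17, 2015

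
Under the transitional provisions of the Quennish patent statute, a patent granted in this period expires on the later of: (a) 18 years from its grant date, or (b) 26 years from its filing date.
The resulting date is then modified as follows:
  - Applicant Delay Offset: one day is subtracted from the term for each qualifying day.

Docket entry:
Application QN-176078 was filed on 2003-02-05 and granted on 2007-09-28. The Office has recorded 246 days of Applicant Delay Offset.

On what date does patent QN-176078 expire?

(a) grant + 18 years → 28 September 2025.
(b) filing + 26 years → 5 February 2029.
Later of the two: 5 February 2029.
Applicant Delay Offset: −246 days → 4 June 2028.

2028-06-04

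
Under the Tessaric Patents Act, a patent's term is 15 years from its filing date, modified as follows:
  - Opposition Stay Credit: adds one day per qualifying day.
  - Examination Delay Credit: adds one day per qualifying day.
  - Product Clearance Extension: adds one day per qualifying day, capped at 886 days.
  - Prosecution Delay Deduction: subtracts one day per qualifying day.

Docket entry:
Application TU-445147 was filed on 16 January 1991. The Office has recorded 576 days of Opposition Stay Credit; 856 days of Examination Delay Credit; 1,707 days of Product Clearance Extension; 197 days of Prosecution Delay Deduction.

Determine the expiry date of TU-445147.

2011-11-07

Base term: filing date + 15 years → 16 January 2006.
Opposition Stay Credit: +576 days → 15 August 2007.
Examination Delay Credit: +856 days → 18 December 2009.
Product Clearance Extension: 1707 days claimed exceeds the 886-day cap, so +886 days → 22 May 2012.
Prosecution Delay Deduction: −197 days → 7 November 2011.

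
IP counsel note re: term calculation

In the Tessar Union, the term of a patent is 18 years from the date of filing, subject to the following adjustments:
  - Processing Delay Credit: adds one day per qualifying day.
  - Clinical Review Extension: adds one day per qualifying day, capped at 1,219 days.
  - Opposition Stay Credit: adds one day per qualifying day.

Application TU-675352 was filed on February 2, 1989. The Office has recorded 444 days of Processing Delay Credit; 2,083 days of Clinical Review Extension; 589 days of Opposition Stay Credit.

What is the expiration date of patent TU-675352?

April 3, 2013

Base term: filing date + 18 years → 2 February 2007.
Processing Delay Credit: +444 days → 21 April 2008.
Clinical Review Extension: 2083 days claimed exceeds the 1219-day cap, so +1219 days → 23 August 2011.
Opposition Stay Credit: +589 days → 3 April 2013.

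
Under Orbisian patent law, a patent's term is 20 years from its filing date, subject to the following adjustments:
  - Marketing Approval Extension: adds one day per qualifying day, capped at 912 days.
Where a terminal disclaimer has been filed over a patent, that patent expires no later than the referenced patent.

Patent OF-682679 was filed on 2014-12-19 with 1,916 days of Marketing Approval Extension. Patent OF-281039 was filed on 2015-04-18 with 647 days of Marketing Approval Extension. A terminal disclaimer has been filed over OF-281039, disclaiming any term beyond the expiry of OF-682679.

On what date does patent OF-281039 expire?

Natural term of OF-281039:
  Base: filing + 20 years → 18 April 2035.
  Marketing Approval Extension: 647 days (within the 912-day cap) → +647 days → 24 January 2037.
Expiry of referenced patent OF-682679:
  Base: filing + 20 years → 19 December 2034.
  Marketing Approval Extension: 1916 days claimed exceeds the 912-day cap, so +912 days → 18 June 2037.
Terminal disclaimer: OF-281039 expires on the earlier of 24 January 2037 and 18 June 2037.

2037-01-24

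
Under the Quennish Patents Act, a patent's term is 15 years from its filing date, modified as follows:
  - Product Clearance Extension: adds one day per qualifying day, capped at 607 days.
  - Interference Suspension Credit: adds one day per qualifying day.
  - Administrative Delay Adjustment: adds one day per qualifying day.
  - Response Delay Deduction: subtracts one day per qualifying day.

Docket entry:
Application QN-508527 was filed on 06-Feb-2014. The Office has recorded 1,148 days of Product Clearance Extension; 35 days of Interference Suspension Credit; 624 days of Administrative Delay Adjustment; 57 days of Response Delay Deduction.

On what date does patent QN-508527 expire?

Base term: filing date + 15 years → 6 February 2029.
Product Clearance Extension: 1148 days claimed exceeds the 607-day cap, so +607 days → 6 October 2030.
Interference Suspension Credit: +35 days → 10 November 2030.
Administrative Delay Adjustment: +624 days → 26 July 2032.
Response Delay Deduction: −57 days → 30 May 2032.

2032-05-30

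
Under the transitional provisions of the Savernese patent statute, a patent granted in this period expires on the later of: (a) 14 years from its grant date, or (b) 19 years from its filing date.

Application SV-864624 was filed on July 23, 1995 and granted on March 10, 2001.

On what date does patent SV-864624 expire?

2015-03-10

(a) grant + 14 years → 10 March 2015.
(b) filing + 19 years → 23 July 2014.
Later of the two: 10 March 2015.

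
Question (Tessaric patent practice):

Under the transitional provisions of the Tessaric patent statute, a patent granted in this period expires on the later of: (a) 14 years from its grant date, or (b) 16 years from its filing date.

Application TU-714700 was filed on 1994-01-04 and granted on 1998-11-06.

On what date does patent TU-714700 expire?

2012-11-06

(a) grant + 14 years → 6 November 2012.
(b) filing + 16 years → 4 January 2010.
Later of the two: 6 November 2012.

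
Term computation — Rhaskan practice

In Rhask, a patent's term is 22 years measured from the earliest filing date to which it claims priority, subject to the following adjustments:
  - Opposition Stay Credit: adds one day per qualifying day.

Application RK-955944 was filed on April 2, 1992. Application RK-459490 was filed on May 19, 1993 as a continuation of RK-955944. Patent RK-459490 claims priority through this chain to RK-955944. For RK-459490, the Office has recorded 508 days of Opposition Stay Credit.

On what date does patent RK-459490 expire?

August 23, 2015

Earliest priority filing: 2 April 1992.
Base term: 2 April 1992 + 22 years → 2 April 2014.
Opposition Stay Credit: +508 days → 23 August 2015.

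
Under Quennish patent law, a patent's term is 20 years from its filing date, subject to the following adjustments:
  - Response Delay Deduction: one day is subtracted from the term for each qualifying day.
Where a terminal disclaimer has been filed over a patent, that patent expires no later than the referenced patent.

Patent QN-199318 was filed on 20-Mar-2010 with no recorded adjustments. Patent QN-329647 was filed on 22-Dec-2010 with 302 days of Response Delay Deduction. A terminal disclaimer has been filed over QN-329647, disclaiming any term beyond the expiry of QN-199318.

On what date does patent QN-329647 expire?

February 23, 2030

Natural term of QN-329647:
  Base: filing + 20 years → 22 December 2030.
  Response Delay Deduction: −302 days → 23 February 2030.
Expiry of referenced patent QN-199318:
  Base: filing + 20 years → 20 March 2030.
Terminal disclaimer: QN-329647 expires on the earlier of 23 February 2030 and 20 March 2030.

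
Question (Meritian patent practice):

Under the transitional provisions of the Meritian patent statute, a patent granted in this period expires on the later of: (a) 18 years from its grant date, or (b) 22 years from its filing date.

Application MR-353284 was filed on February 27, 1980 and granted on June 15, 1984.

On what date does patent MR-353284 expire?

June 15, 2002

(a) grant + 18 years → 15 June 2002.
(b) filing + 22 years → 27 February 2002.
Later of the two: 15 June 2002.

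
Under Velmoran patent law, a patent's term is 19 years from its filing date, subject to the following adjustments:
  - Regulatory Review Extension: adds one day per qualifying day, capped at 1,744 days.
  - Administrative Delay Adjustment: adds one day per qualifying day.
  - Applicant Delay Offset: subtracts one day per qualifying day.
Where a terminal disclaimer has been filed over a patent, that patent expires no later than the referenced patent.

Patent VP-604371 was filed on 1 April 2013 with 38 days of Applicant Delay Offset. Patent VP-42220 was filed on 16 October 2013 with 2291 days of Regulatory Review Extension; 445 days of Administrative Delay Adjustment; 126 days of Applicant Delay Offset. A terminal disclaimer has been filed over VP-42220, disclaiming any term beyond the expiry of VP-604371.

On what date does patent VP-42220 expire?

February 23, 2032

Natural term of VP-42220:
  Base: filing + 19 years → 16 October 2032.
  Regulatory Review Extension: 2291 days claimed exceeds the 1744-day cap, so +1744 days → 26 July 2037.
  Administrative Delay Adjustment: +445 days → 14 October 2038.
  Applicant Delay Offset: −126 days → 10 June 2038.
Expiry of referenced patent VP-604371:
  Base: filing + 19 years → 1 April 2032.
  Applicant Delay Offset: −38 days → 23 February 2032.
Terminal disclaimer: VP-42220 expires on the earlier of 10 June 2038 and 23 February 2032.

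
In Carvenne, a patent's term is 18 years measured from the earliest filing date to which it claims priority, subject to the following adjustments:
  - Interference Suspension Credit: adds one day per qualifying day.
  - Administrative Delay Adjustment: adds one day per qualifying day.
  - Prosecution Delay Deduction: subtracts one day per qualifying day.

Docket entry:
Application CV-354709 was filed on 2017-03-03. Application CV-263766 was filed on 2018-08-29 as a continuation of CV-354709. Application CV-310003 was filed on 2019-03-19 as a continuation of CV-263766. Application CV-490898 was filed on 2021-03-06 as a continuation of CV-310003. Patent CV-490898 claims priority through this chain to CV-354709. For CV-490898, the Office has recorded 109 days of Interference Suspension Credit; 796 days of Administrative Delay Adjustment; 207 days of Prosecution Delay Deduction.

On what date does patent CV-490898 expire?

2037-01-29

Earliest priority filing: 3 March 2017.
Base term: 3 March 2017 + 18 years → 3 March 2035.
Interference Suspension Credit: +109 days → 20 June 2035.
Administrative Delay Adjustment: +796 days → 24 August 2037.
Prosecution Delay Deduction: −207 days → 29 January 2037.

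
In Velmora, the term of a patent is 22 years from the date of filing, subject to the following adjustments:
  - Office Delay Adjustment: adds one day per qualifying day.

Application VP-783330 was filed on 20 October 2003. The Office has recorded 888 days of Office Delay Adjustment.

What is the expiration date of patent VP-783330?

March 26, 2028

Base term: filing date + 22 years → 20 October 2025.
Office Delay Adjustment: +888 days → 26 March 2028.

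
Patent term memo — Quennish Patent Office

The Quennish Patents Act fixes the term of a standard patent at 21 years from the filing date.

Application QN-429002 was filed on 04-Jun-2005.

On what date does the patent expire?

Filing date + 21 years → 4 June 2026.

June 4, 2026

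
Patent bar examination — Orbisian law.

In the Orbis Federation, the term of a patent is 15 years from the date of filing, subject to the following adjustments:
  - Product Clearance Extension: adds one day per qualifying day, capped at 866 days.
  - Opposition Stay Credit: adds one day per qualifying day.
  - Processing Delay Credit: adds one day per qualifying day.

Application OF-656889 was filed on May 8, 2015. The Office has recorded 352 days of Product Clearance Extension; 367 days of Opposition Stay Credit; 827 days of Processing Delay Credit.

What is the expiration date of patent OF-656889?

Base term: filing date + 15 years → 8 May 2030.
Product Clearance Extension: 352 days (within the 866-day cap) → +352 days → 25 April 2031.
Opposition Stay Credit: +367 days → 26 April 2032.
Processing Delay Credit: +827 days → 1 August 2034.

2034-08-01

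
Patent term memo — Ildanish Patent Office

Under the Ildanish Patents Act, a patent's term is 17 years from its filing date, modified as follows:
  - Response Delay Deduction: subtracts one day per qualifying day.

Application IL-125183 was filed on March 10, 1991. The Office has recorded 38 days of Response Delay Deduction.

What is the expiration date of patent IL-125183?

February 1, 2008

Base term: filing date + 17 years → 10 March 2008.
Response Delay Deduction: −38 days → 1 February 2008.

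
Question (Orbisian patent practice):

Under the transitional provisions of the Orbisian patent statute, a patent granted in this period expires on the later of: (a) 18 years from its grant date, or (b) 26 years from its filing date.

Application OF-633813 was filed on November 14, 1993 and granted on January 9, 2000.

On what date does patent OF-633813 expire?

(a) grant + 18 years → 9 January 2018.
(b) filing + 26 years → 14 November 2019.
Later of the two: 14 November 2019.

2019-11-14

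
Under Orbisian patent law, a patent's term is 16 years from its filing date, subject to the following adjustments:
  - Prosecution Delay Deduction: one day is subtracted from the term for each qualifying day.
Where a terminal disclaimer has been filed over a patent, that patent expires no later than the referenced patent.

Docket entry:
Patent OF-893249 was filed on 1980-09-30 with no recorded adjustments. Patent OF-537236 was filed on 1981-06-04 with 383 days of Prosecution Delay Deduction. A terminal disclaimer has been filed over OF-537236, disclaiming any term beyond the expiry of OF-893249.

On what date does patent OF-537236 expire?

Natural term of OF-537236:
  Base: filing + 16 years → 4 June 1997.
  Prosecution Delay Deduction: −383 days → 17 May 1996.
Expiry of referenced patent OF-893249:
  Base: filing + 16 years → 30 September 1996.
Terminal disclaimer: OF-537236 expires on the earlier of 17 May 1996 and 30 September 1996.

1996-05-17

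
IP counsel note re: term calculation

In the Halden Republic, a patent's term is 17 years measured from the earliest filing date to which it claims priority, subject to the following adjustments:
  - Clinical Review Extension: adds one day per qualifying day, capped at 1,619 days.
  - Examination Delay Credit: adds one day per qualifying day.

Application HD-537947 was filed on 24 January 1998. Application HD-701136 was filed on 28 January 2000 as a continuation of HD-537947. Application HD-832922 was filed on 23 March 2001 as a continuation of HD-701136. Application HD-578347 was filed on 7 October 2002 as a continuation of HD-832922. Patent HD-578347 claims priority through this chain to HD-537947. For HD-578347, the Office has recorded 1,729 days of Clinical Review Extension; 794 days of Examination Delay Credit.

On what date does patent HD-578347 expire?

2021-09-02

Earliest priority filing: 24 January 1998.
Base term: 24 January 1998 + 17 years → 24 January 2015.
Clinical Review Extension: 1729 days claimed exceeds the 1619-day cap, so +1619 days → 1 July 2019.
Examination Delay Credit: +794 days → 2 September 2021.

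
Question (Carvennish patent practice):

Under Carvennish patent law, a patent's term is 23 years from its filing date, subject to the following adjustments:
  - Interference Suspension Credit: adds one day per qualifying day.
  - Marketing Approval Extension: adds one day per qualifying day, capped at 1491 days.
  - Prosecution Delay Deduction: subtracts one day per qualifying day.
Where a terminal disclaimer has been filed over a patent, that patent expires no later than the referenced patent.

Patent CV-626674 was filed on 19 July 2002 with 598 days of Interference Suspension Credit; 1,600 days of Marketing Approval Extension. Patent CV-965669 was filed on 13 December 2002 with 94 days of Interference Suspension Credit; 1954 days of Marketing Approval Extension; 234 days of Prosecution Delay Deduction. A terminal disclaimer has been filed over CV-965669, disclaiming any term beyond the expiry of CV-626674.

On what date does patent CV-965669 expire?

Natural term of CV-965669:
  Base: filing + 23 years → 13 December 2025.
  Interference Suspension Credit: +94 days → 17 March 2026.
  Marketing Approval Extension: 1954 days claimed exceeds the 1491-day cap, so +1491 days → 16 April 2030.
  Prosecution Delay Deduction: −234 days → 25 August 2029.
Expiry of referenced patent CV-626674:
  Base: filing + 23 years → 19 July 2025.
  Interference Suspension Credit: +598 days → 9 March 2027.
  Marketing Approval Extension: 1600 days claimed exceeds the 1491-day cap, so +1491 days → 8 April 2031.
Terminal disclaimer: CV-965669 expires on the earlier of 25 August 2029 and 8 April 2031.

August 25, 2029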